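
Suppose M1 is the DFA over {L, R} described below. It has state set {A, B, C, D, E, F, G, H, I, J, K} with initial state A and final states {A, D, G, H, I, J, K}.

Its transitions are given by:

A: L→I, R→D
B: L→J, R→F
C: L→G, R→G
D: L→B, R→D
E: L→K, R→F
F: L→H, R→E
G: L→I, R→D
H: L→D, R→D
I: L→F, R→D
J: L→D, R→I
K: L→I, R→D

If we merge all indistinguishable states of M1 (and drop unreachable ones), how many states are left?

3

First remove the unreachable states {C,G}; 9 states remain.
Initial partition by acceptance: {A,D,H,I,J,K} | {B,E,F}.
On input L, block {A,D,H,I,J,K} splits into {A,H,J,K} and {D,I}.
Stable partition: {A,H,J,K} | {B,E,F} | {D,I} — 3 equivalence classes.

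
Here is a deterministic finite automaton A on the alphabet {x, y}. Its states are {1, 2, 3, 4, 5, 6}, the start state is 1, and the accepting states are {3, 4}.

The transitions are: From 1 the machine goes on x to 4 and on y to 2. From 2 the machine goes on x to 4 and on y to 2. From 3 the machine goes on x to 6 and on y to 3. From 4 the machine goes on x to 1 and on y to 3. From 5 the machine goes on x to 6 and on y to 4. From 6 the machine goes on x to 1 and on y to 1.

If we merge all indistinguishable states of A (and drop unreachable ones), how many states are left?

Reachable states from the start: {1,2,3,4,6}. Unreachable: {5} — drop them.
Initial partition by acceptance: {3,4} | {1,2,6}.
On input x, block {1,2,6} splits into {1,2} and {6}.
Split {3,4} by δ(·,x) → {3} and {4}.
The partition is now stable with 4 blocks: {3} | {1,2} | {6} | {4}.

4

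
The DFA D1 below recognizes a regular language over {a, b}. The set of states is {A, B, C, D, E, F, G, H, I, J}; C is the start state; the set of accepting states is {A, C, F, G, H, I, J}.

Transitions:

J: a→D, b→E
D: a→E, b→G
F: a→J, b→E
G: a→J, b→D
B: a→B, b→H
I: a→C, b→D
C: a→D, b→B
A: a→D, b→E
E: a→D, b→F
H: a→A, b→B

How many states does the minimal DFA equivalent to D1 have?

3

States {I} cannot be reached from the start state, so discard them.
Initial partition by acceptance: {A,C,F,G,H,J} | {B,D,E}.
Refine {A,C,F,G,H,J} on symbol a: members go to different blocks, giving {A,C,J} and {F,G,H}.
Stable partition: {A,C,J} | {B,D,E} | {F,G,H} — 3 equivalence classes.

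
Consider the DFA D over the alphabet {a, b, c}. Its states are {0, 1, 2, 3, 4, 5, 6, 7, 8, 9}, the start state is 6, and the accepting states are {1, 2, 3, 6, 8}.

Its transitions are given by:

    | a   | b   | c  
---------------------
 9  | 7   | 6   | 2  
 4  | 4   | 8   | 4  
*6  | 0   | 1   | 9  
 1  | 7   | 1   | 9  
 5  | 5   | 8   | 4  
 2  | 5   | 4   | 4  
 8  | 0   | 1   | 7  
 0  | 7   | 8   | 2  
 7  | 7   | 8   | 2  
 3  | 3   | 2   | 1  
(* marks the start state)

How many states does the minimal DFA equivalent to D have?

4

States {3} cannot be reached from the start state, so discard them.
P0 = {1,2,6,8} | {0,4,5,7,9}.
Refine {1,2,6,8} on symbol b: members go to different blocks, giving {1,6,8} and {2}.
Refine {0,4,5,7,9} on symbol c: members go to different blocks, giving {0,7,9} and {4,5}.
No further refinement is possible. Final partition (4 blocks): {1,6,8} | {0,7,9} | {2} | {4,5}.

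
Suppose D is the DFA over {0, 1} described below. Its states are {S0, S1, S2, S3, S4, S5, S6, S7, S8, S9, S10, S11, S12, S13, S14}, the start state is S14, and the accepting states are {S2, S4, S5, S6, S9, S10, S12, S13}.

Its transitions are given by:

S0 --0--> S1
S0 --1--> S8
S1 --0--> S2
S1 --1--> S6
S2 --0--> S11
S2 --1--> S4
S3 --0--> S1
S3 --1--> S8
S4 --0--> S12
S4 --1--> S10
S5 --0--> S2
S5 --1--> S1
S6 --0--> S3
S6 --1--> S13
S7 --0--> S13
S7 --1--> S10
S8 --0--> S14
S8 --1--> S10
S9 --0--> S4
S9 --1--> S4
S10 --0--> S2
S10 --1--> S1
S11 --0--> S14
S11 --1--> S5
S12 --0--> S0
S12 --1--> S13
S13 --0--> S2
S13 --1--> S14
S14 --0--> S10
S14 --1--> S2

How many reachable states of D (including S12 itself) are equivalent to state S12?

2

First remove the unreachable states {S7,S9}; 13 states remain.
Start with accepting vs non-accepting: {S2,S4,S5,S6,S10,S12,S13} | {S0,S1,S3,S8,S11,S14}.
On input 0, block {S2,S4,S5,S6,S10,S12,S13} splits into {S4,S5,S10,S13} and {S2,S6,S12}.
Split {S4,S5,S10,S13} by δ(·,1) → {S5,S10,S13} and {S4}.
On input 0, block {S0,S1,S3,S8,S11,S14} splits into {S0,S3,S8,S11} and {S1} and {S14}.
Refine {S5,S10,S13} on symbol 1: members go to different blocks, giving {S5,S10} and {S13}.
Refine {S0,S3,S8,S11} on symbol 0: members go to different blocks, giving {S0,S3} and {S8,S11}.
Split {S2,S6,S12} by δ(·,0) → {S6,S12} and {S2}.
No further refinement is possible. Final partition (9 blocks): {S5,S10} | {S0,S3} | {S6,S12} | {S4} | {S1} | {S14} | {S13} | {S8,S11} | {S2}.
State S12 belongs to the block {S6,S12}, which has 2 states.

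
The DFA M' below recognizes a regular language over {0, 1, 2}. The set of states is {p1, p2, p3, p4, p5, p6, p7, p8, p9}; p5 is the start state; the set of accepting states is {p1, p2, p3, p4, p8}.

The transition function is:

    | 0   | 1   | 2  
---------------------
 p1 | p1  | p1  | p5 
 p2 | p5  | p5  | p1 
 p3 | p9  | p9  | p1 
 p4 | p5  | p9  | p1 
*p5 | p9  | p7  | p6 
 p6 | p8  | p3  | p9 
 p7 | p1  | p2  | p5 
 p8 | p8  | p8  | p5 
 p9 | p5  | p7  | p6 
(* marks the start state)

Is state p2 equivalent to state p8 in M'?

Reachable states from the start: {p1,p2,p3,p5,p6,p7,p8,p9}. Unreachable: {p4} — drop them.
P0 = {p1,p2,p3,p8} | {p5,p6,p7,p9}.
Refine {p1,p2,p3,p8} on symbol 0: members go to different blocks, giving {p1,p8} and {p2,p3}.
Split {p5,p6,p7,p9} by δ(·,0) → {p5,p9} and {p6,p7}.
The partition is now stable with 4 blocks: {p1,p8} | {p5,p9} | {p2,p3} | {p6,p7}.
p2 and p8 end up in different blocks, so they are distinguishable. For instance, the string '0' is accepted from only p8.

No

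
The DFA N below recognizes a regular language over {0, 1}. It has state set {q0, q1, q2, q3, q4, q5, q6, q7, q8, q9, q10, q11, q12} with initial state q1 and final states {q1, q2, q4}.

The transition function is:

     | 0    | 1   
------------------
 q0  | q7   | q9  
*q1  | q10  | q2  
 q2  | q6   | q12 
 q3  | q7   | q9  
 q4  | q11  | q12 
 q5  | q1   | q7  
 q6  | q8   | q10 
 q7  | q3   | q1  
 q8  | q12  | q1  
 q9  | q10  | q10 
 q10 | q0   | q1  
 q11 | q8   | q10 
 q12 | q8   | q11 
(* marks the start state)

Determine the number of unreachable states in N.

No path from q1 leads to q4, q5; the other 11 states are all reachable.

2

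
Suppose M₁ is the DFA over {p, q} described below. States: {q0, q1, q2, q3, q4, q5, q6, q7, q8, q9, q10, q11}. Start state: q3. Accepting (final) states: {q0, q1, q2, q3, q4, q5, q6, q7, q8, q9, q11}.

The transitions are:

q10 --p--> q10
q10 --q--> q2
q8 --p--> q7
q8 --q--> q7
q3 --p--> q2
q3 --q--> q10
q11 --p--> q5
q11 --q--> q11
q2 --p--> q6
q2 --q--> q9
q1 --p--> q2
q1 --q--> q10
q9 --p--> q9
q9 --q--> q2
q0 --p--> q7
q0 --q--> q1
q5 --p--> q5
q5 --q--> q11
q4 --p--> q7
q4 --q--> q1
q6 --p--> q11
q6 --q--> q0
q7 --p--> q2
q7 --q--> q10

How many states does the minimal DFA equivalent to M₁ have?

7

States {q4,q8} cannot be reached from the start state, so discard them.
P0 = {q0,q1,q2,q3,q5,q6,q7,q9,q11} | {q10}.
Refine {q0,q1,q2,q3,q5,q6,q7,q9,q11} on symbol q: members go to different blocks, giving {q0,q2,q5,q6,q9,q11} and {q1,q3,q7}.
Refine {q0,q2,q5,q6,q9,q11} on symbol p: members go to different blocks, giving {q2,q5,q6,q9,q11} and {q0}.
Split {q2,q5,q6,q9,q11} by δ(·,q) → {q2,q5,q9,q11} and {q6}.
Split {q2,q5,q9,q11} by δ(·,p) → {q5,q9,q11} and {q2}.
Refine {q5,q9,q11} on symbol q: members go to different blocks, giving {q5,q11} and {q9}.
The partition is now stable with 7 blocks: {q5,q11} | {q10} | {q1,q3,q7} | {q0} | {q6} | {q2} | {q9}.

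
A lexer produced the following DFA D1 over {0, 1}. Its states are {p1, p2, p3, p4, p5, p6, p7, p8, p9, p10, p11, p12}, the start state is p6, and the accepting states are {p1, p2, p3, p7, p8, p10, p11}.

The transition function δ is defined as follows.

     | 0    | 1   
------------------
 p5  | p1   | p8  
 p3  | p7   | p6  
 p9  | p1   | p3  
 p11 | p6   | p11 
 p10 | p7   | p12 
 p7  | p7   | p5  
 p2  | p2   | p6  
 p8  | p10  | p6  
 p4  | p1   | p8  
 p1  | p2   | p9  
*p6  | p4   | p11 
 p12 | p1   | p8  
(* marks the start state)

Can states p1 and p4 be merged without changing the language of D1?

P0 = {p1,p2,p3,p7,p8,p10,p11} | {p4,p5,p6,p9,p12}.
Split {p1,p2,p3,p7,p8,p10,p11} by δ(·,0) → {p1,p2,p3,p7,p8,p10} and {p11}.
On input 0, block {p4,p5,p6,p9,p12} splits into {p4,p5,p9,p12} and {p6}.
Refine {p1,p2,p3,p7,p8,p10} on symbol 1: members go to different blocks, giving {p1,p7,p10} and {p2,p3,p8}.
Refine {p1,p7,p10} on symbol 0: members go to different blocks, giving {p7,p10} and {p1}.
On input 0, block {p2,p3,p8} splits into {p3,p8} and {p2}.
The partition is now stable with 7 blocks: {p7,p10} | {p4,p5,p9,p12} | {p11} | {p6} | {p3,p8} | {p1} | {p2}.
p1 and p4 end up in different blocks, so they are distinguishable. For instance, the string 'ε' is accepted from only p1.

No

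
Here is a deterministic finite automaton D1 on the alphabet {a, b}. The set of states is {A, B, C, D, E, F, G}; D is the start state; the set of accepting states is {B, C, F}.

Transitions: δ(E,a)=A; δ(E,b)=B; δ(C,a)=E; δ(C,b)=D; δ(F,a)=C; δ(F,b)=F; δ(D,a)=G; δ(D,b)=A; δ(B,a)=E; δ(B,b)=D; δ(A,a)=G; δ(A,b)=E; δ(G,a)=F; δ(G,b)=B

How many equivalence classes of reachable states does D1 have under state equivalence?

6

Every state is reachable, so we keep all 7.
Start with accepting vs non-accepting: {B,C,F} | {A,D,E,G}.
Refine {B,C,F} on symbol a: members go to different blocks, giving {B,C} and {F}.
Refine {A,D,E,G} on symbol a: members go to different blocks, giving {A,D,E} and {G}.
On input a, block {A,D,E} splits into {A,D} and {E}.
Refine {A,D} on symbol b: members go to different blocks, giving {A} and {D}.
The partition is now stable with 6 blocks: {B,C} | {A} | {F} | {G} | {E} | {D}.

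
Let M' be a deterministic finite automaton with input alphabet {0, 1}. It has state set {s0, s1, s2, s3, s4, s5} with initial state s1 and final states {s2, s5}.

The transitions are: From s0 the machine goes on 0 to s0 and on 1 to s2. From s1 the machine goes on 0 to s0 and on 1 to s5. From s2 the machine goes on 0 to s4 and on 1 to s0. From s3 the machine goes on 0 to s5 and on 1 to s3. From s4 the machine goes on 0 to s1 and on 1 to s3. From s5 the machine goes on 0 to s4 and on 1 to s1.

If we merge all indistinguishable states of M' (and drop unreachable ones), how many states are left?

Every state is reachable, so we keep all 6.
Start with accepting vs non-accepting: {s2,s5} | {s0,s1,s3,s4}.
On input 0, block {s0,s1,s3,s4} splits into {s0,s1,s4} and {s3}.
Refine {s0,s1,s4} on symbol 1: members go to different blocks, giving {s0,s1} and {s4}.
Stable partition: {s2,s5} | {s0,s1} | {s3} | {s4} — 4 equivalence classes.

4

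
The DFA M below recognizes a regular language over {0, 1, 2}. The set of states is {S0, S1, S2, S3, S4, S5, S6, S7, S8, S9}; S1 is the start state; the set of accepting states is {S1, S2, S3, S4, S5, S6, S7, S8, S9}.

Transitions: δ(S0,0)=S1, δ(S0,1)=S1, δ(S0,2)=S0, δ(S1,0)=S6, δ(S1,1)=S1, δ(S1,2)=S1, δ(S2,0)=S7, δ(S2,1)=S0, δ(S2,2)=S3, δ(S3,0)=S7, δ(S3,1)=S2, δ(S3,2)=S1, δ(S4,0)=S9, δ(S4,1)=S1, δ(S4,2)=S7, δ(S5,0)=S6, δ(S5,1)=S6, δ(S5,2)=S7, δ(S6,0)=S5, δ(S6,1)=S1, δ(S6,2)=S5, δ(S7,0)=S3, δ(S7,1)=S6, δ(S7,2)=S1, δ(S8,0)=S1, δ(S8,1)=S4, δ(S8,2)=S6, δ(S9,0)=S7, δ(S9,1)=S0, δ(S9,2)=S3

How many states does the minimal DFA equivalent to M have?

Reachable states from the start: {S0,S1,S2,S3,S5,S6,S7}. Unreachable: {S4,S8,S9} — drop them.
P0 = {S1,S2,S3,S5,S6,S7} | {S0}.
Refine {S1,S2,S3,S5,S6,S7} on symbol 1: members go to different blocks, giving {S1,S3,S5,S6,S7} and {S2}.
Split {S1,S3,S5,S6,S7} by δ(·,1) → {S1,S5,S6,S7} and {S3}.
Split {S1,S5,S6,S7} by δ(·,0) → {S1,S5,S6} and {S7}.
On input 2, block {S1,S5,S6} splits into {S1,S6} and {S5}.
Split {S1,S6} by δ(·,0) → {S1} and {S6}.
Stable partition: {S1} | {S0} | {S2} | {S3} | {S7} | {S5} | {S6} — 7 equivalence classes.

7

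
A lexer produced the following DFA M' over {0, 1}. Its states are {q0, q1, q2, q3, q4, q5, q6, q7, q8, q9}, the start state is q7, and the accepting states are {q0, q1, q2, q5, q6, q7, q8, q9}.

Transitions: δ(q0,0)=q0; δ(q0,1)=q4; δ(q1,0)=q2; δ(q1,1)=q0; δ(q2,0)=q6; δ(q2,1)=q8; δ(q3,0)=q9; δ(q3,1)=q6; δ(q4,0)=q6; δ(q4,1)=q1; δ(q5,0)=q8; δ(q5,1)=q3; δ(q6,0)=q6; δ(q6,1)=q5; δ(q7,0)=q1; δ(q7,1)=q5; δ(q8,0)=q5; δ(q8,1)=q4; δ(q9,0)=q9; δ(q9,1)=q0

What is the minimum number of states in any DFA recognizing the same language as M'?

3

All states are reachable from the start state.
Start with accepting vs non-accepting: {q0,q1,q2,q5,q6,q7,q8,q9} | {q3,q4}.
Refine {q0,q1,q2,q5,q6,q7,q8,q9} on symbol 1: members go to different blocks, giving {q1,q2,q6,q7,q9} and {q0,q5,q8}.
Stable partition: {q1,q2,q6,q7,q9} | {q3,q4} | {q0,q5,q8} — 3 equivalence classes.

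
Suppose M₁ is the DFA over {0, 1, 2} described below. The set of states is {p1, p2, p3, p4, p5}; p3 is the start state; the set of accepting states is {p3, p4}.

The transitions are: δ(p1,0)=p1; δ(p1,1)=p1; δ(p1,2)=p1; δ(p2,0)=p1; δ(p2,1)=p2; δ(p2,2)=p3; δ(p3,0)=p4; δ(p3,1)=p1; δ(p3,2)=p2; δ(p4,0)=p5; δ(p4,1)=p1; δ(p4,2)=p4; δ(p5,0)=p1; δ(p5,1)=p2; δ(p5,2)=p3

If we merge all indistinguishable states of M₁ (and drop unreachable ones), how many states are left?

4

All states are reachable from the start state.
Start with accepting vs non-accepting: {p3,p4} | {p1,p2,p5}.
Refine {p3,p4} on symbol 0: members go to different blocks, giving {p3} and {p4}.
On input 2, block {p1,p2,p5} splits into {p2,p5} and {p1}.
The partition is now stable with 4 blocks: {p3} | {p2,p5} | {p4} | {p1}.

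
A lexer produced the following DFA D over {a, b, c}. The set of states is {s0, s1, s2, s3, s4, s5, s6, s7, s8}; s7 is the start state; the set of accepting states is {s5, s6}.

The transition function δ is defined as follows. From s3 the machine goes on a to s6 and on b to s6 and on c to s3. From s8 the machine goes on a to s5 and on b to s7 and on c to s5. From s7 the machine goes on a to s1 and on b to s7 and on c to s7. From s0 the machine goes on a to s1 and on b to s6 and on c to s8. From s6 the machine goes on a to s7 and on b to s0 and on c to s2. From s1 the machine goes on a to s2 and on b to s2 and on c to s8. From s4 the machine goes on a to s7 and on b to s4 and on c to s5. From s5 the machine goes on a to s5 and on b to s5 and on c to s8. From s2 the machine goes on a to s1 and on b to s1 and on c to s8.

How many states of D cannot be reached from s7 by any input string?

4

No path from s7 leads to s0, s3, s4, s6; the other 5 states are all reachable.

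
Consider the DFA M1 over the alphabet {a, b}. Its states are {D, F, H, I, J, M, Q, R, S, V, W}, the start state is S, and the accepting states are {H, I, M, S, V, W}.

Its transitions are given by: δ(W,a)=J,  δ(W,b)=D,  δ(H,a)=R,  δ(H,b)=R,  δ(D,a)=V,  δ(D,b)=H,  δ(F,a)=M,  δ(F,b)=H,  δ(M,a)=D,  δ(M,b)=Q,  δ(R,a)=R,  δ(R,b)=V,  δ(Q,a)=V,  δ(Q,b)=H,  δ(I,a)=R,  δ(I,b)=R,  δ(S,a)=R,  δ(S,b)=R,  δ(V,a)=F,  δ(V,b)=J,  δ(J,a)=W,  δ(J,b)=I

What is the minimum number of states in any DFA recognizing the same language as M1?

Initial partition by acceptance: {H,I,M,S,V,W} | {D,F,J,Q,R}.
Split {D,F,J,Q,R} by δ(·,a) → {D,F,J,Q} and {R}.
Split {H,I,M,S,V,W} by δ(·,a) → {M,V,W} and {H,I,S}.
No further refinement is possible. Final partition (4 blocks): {M,V,W} | {D,F,J,Q} | {R} | {H,I,S}.

4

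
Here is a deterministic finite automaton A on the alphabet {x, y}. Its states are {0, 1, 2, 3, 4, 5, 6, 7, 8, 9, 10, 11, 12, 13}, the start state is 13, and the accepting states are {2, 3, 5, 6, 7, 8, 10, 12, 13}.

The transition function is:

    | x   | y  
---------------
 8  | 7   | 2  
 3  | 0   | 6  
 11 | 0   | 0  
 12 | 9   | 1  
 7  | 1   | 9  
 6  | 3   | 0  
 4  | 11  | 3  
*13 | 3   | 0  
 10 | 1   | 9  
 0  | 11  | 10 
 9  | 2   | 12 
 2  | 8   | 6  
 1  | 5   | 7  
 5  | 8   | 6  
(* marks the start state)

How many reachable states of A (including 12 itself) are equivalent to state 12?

States {4} cannot be reached from the start state, so discard them.
P0 = {2,3,5,6,7,8,10,12,13} | {0,1,9,11}.
Refine {2,3,5,6,7,8,10,12,13} on symbol x: members go to different blocks, giving {2,5,6,8,13} and {3,7,10,12}.
On input x, block {2,5,6,8,13} splits into {6,8,13} and {2,5}.
On input y, block {6,8,13} splits into {6,13} and {8}.
Refine {0,1,9,11} on symbol x: members go to different blocks, giving {0,11} and {1,9}.
Refine {0,11} on symbol y: members go to different blocks, giving {0} and {11}.
Split {3,7,10,12} by δ(·,x) → {7,10,12} and {3}.
No further refinement is possible. Final partition (8 blocks): {6,13} | {0} | {7,10,12} | {2,5} | {8} | {1,9} | {11} | {3}.
The equivalence class containing 12 is {7,10,12}, of size 3.

3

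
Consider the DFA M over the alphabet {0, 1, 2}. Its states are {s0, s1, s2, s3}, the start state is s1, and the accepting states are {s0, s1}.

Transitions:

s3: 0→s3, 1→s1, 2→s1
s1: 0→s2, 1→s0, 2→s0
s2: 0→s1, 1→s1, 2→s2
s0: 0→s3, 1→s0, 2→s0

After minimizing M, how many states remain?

Start with accepting vs non-accepting: {s0,s1} | {s2,s3}.
On input 0, block {s2,s3} splits into {s2} and {s3}.
Refine {s0,s1} on symbol 0: members go to different blocks, giving {s0} and {s1}.
No further refinement is possible. Final partition (4 blocks): {s0} | {s2} | {s3} | {s1}.

4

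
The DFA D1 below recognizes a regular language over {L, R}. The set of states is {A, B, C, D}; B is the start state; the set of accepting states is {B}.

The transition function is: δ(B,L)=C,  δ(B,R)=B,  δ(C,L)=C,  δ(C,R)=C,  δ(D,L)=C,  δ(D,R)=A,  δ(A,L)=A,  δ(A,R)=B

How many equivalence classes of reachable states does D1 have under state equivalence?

Reachable states from the start: {B,C}. Unreachable: {A,D} — drop them.
P0 = {B} | {C}.
The partition is now stable with 2 blocks: {B} | {C}.

2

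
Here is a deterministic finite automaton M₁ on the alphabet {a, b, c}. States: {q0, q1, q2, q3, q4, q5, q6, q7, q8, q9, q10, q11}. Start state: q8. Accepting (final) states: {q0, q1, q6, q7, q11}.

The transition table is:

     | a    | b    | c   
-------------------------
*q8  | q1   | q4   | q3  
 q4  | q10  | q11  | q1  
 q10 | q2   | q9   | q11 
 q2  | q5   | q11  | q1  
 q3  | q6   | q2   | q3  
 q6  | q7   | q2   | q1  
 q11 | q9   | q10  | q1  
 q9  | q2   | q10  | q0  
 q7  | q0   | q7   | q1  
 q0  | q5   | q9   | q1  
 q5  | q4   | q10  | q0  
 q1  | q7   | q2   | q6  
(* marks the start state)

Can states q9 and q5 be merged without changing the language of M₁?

Yes

Initial partition by acceptance: {q0,q1,q6,q7,q11} | {q2,q3,q4,q5,q8,q9,q10}.
On input a, block {q0,q1,q6,q7,q11} splits into {q1,q6,q7} and {q0,q11}.
Split {q1,q6,q7} by δ(·,a) → {q1,q6} and {q7}.
Refine {q2,q3,q4,q5,q8,q9,q10} on symbol a: members go to different blocks, giving {q2,q4,q5,q9,q10} and {q3,q8}.
Split {q2,q4,q5,q9,q10} by δ(·,b) → {q5,q9,q10} and {q2,q4}.
The partition is now stable with 6 blocks: {q1,q6} | {q5,q9,q10} | {q0,q11} | {q7} | {q3,q8} | {q2,q4}.
q9 and q5 lie in the same block of the stable partition, so they are equivalent — no string distinguishes them.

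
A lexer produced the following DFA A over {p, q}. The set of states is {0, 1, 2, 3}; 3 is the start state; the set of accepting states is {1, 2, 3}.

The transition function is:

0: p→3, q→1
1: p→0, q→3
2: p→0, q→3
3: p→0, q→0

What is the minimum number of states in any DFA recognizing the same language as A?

3

Reachable states from the start: {0,1,3}. Unreachable: {2} — drop them.
Start with accepting vs non-accepting: {1,3} | {0}.
Split {1,3} by δ(·,q) → {1} and {3}.
No further refinement is possible. Final partition (3 blocks): {1} | {0} | {3}.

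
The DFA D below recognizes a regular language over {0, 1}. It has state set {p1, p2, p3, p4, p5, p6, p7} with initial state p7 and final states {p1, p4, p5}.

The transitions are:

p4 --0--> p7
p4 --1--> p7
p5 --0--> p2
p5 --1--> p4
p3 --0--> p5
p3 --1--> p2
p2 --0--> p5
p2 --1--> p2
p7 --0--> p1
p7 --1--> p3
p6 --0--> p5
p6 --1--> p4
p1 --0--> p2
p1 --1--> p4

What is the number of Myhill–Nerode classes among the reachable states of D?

First remove the unreachable states {p6}; 6 states remain.
Initial partition by acceptance: {p1,p4,p5} | {p2,p3,p7}.
Refine {p1,p4,p5} on symbol 1: members go to different blocks, giving {p1,p5} and {p4}.
The partition is now stable with 3 blocks: {p1,p5} | {p2,p3,p7} | {p4}.

3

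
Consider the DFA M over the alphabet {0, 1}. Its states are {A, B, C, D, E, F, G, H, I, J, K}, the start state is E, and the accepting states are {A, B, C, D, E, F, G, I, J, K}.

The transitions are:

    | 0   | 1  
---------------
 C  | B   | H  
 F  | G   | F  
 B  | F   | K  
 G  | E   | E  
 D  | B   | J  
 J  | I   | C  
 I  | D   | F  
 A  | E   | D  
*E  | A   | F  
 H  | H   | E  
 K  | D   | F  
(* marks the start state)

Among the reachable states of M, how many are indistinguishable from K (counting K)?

Start with accepting vs non-accepting: {A,B,C,D,E,F,G,I,J,K} | {H}.
On input 1, block {A,B,C,D,E,F,G,I,J,K} splits into {A,B,D,E,F,G,I,J,K} and {C}.
On input 1, block {A,B,D,E,F,G,I,J,K} splits into {A,B,D,E,F,G,I,K} and {J}.
Refine {A,B,D,E,F,G,I,K} on symbol 1: members go to different blocks, giving {A,B,E,F,G,I,K} and {D}.
Refine {A,B,E,F,G,I,K} on symbol 0: members go to different blocks, giving {A,B,E,F,G} and {I,K}.
Refine {A,B,E,F,G} on symbol 1: members go to different blocks, giving {E,F,G} and {A} and {B}.
On input 0, block {E,F,G} splits into {F,G} and {E}.
Refine {F,G} on symbol 0: members go to different blocks, giving {F} and {G}.
No further refinement is possible. Final partition (10 blocks): {F} | {H} | {C} | {J} | {D} | {I,K} | {A} | {B} | {E} | {G}.
The equivalence class containing K is {I,K}, of size 2.

2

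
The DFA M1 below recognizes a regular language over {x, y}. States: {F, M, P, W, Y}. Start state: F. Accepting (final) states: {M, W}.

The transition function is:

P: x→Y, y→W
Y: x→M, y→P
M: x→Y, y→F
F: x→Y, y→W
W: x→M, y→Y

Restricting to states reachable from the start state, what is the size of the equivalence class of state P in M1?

All states are reachable from the start state.
Initial partition by acceptance: {M,W} | {F,P,Y}.
Refine {M,W} on symbol x: members go to different blocks, giving {M} and {W}.
Split {F,P,Y} by δ(·,x) → {F,P} and {Y}.
Stable partition: {M} | {F,P} | {W} | {Y} — 4 equivalence classes.
State P belongs to the block {F,P}, which has 2 states.

2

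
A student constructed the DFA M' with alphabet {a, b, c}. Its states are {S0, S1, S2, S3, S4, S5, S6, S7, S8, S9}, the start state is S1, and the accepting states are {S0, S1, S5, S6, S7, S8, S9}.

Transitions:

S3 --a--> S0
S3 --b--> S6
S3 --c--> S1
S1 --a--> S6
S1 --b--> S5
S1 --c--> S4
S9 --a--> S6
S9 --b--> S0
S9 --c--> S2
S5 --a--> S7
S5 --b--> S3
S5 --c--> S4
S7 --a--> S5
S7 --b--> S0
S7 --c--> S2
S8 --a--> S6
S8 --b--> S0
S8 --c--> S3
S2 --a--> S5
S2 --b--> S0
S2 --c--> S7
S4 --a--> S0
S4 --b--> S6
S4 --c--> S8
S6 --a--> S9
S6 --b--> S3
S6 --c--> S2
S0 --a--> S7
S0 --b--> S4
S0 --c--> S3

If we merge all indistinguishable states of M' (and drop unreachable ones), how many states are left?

3

Start with accepting vs non-accepting: {S0,S1,S5,S6,S7,S8,S9} | {S2,S3,S4}.
Split {S0,S1,S5,S6,S7,S8,S9} by δ(·,b) → {S1,S7,S8,S9} and {S0,S5,S6}.
No further refinement is possible. Final partition (3 blocks): {S1,S7,S8,S9} | {S2,S3,S4} | {S0,S5,S6}.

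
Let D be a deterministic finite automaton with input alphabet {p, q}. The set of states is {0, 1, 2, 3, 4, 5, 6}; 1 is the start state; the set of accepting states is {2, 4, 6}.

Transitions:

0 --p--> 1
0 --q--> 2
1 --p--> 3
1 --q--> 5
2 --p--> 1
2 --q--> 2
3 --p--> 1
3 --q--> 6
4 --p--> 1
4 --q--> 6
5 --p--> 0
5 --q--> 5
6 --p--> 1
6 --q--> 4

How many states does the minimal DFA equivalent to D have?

3

All states are reachable from the start state.
P0 = {2,4,6} | {0,1,3,5}.
Refine {0,1,3,5} on symbol q: members go to different blocks, giving {0,3} and {1,5}.
Stable partition: {2,4,6} | {0,3} | {1,5} — 3 equivalence classes.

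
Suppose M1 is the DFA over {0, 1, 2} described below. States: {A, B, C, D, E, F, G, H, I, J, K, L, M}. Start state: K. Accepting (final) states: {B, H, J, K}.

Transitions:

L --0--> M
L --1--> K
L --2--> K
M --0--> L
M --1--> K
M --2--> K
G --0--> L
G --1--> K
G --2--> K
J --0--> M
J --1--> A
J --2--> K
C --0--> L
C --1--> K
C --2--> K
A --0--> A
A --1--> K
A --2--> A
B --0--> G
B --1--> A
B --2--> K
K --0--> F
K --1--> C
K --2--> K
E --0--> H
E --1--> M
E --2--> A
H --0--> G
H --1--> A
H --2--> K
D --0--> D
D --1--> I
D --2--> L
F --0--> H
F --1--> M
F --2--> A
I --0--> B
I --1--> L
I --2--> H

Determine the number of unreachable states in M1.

5

BFS from K reaches {A, C, F, G, H, K, L, M}; the 5 state(s) B, D, E, I, J are never visited.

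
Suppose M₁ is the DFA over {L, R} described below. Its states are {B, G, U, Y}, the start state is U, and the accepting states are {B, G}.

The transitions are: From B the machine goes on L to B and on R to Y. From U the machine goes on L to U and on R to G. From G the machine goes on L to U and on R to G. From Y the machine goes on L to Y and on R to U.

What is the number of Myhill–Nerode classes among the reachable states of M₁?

First remove the unreachable states {B,Y}; 2 states remain.
Initial partition by acceptance: {G} | {U}.
No further refinement is possible. Final partition (2 blocks): {G} | {U}.

2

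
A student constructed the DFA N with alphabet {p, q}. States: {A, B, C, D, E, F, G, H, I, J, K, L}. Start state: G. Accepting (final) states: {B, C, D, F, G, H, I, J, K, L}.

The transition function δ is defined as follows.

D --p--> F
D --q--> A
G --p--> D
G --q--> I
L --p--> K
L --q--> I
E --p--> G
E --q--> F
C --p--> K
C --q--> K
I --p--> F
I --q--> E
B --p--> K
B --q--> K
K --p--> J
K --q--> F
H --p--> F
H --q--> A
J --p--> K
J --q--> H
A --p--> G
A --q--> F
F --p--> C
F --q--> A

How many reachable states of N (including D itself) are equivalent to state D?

3

Reachable states from the start: {A,C,D,E,F,G,H,I,J,K}. Unreachable: {B,L} — drop them.
P0 = {C,D,F,G,H,I,J,K} | {A,E}.
Split {C,D,F,G,H,I,J,K} by δ(·,q) → {C,G,J,K} and {D,F,H,I}.
Refine {C,G,J,K} on symbol p: members go to different blocks, giving {C,J,K} and {G}.
Refine {C,J,K} on symbol q: members go to different blocks, giving {J,K} and {C}.
On input p, block {D,F,H,I} splits into {D,H,I} and {F}.
On input q, block {J,K} splits into {J} and {K}.
The partition is now stable with 7 blocks: {J} | {A,E} | {D,H,I} | {G} | {C} | {F} | {K}.
State D belongs to the block {D,H,I}, which has 3 states.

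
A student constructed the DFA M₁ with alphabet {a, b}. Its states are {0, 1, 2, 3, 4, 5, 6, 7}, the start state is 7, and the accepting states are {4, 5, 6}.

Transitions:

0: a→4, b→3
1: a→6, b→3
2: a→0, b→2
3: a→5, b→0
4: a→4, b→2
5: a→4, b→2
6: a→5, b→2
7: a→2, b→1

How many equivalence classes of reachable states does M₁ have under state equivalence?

Start with accepting vs non-accepting: {4,5,6} | {0,1,2,3,7}.
Refine {0,1,2,3,7} on symbol a: members go to different blocks, giving {0,1,3} and {2,7}.
Refine {2,7} on symbol a: members go to different blocks, giving {2} and {7}.
No further refinement is possible. Final partition (4 blocks): {4,5,6} | {0,1,3} | {2} | {7}.

4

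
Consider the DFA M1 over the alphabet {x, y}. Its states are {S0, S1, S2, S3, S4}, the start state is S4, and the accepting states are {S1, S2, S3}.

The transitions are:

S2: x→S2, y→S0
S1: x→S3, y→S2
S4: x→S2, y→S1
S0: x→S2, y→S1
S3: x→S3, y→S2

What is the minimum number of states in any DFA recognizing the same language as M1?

Every state is reachable, so we keep all 5.
P0 = {S1,S2,S3} | {S0,S4}.
On input y, block {S1,S2,S3} splits into {S1,S3} and {S2}.
The partition is now stable with 3 blocks: {S1,S3} | {S0,S4} | {S2}.

3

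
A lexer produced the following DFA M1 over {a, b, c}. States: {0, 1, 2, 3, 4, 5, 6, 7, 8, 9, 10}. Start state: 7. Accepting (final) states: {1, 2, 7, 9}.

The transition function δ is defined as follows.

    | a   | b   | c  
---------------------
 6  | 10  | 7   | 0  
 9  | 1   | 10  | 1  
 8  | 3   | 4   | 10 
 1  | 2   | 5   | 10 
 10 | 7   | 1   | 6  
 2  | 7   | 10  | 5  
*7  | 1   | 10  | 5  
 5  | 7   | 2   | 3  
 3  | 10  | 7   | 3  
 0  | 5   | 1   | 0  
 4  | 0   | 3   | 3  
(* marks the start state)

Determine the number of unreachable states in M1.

No path from 7 leads to 4, 8, 9; the other 8 states are all reachable.

3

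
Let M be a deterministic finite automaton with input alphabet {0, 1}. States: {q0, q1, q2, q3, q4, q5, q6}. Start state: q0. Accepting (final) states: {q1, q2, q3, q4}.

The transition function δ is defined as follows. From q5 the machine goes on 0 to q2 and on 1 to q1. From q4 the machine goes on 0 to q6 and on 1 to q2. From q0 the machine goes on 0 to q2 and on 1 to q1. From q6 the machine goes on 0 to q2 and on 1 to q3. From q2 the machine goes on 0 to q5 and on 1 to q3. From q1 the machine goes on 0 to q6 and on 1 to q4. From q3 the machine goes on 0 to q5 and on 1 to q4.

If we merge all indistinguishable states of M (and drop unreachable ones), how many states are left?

Initial partition by acceptance: {q1,q2,q3,q4} | {q0,q5,q6}.
No further refinement is possible. Final partition (2 blocks): {q1,q2,q3,q4} | {q0,q5,q6}.

2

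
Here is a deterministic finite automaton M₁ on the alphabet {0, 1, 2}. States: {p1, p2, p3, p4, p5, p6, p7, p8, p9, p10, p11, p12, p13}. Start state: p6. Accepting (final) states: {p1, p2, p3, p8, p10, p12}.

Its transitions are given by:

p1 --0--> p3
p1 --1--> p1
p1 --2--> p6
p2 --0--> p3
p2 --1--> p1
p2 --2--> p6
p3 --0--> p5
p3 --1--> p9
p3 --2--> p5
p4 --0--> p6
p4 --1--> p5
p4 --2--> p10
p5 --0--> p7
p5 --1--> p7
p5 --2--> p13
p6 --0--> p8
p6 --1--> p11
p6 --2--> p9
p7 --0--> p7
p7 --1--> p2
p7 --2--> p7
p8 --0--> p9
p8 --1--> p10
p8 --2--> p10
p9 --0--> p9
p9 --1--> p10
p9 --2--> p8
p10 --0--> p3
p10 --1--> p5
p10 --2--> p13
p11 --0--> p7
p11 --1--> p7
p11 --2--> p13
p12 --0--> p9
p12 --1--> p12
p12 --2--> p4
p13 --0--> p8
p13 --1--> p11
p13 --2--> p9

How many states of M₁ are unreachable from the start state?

No path from p6 leads to p4, p12; the other 11 states are all reachable.

2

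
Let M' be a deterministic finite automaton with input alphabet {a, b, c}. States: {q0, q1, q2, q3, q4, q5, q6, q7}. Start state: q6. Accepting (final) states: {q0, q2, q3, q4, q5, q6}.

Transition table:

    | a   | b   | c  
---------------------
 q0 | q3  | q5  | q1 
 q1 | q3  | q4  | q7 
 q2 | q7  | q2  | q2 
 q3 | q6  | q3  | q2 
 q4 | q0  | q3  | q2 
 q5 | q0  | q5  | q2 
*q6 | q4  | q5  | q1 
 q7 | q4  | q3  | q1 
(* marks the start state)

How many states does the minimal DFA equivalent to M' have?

Every state is reachable, so we keep all 8.
Initial partition by acceptance: {q0,q2,q3,q4,q5,q6} | {q1,q7}.
On input a, block {q0,q2,q3,q4,q5,q6} splits into {q0,q3,q4,q5,q6} and {q2}.
On input c, block {q0,q3,q4,q5,q6} splits into {q3,q4,q5} and {q0,q6}.
Stable partition: {q3,q4,q5} | {q1,q7} | {q2} | {q0,q6} — 4 equivalence classes.

4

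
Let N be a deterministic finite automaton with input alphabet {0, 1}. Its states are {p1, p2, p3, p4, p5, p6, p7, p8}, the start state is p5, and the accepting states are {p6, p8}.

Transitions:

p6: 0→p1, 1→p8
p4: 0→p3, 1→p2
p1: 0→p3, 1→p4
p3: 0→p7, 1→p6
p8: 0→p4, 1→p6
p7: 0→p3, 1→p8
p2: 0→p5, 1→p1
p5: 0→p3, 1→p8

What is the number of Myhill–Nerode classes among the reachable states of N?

P0 = {p6,p8} | {p1,p2,p3,p4,p5,p7}.
Refine {p1,p2,p3,p4,p5,p7} on symbol 1: members go to different blocks, giving {p1,p2,p4} and {p3,p5,p7}.
Stable partition: {p6,p8} | {p1,p2,p4} | {p3,p5,p7} — 3 equivalence classes.

3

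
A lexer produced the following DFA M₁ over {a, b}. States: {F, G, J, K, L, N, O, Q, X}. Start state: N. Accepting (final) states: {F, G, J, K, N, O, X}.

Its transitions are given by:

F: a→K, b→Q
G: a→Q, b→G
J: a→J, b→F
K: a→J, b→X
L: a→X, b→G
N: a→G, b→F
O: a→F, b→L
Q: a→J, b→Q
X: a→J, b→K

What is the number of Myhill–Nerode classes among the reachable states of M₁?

6

States {L,O} cannot be reached from the start state, so discard them.
Start with accepting vs non-accepting: {F,G,J,K,N,X} | {Q}.
Refine {F,G,J,K,N,X} on symbol a: members go to different blocks, giving {F,J,K,N,X} and {G}.
Split {F,J,K,N,X} by δ(·,a) → {F,J,K,X} and {N}.
Refine {F,J,K,X} on symbol b: members go to different blocks, giving {J,K,X} and {F}.
Refine {J,K,X} on symbol b: members go to different blocks, giving {K,X} and {J}.
Stable partition: {K,X} | {Q} | {G} | {N} | {F} | {J} — 6 equivalence classes.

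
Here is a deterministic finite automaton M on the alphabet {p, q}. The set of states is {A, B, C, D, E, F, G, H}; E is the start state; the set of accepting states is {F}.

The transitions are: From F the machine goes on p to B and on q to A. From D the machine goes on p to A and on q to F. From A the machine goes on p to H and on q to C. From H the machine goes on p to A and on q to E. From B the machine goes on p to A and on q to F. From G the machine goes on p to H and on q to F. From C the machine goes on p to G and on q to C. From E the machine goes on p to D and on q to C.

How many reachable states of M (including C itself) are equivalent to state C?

All states are reachable from the start state.
P0 = {F} | {A,B,C,D,E,G,H}.
Split {A,B,C,D,E,G,H} by δ(·,q) → {A,C,E,H} and {B,D,G}.
Split {A,C,E,H} by δ(·,p) → {A,H} and {C,E}.
Stable partition: {F} | {A,H} | {B,D,G} | {C,E} — 4 equivalence classes.
The equivalence class containing C is {C,E}, of size 2.

2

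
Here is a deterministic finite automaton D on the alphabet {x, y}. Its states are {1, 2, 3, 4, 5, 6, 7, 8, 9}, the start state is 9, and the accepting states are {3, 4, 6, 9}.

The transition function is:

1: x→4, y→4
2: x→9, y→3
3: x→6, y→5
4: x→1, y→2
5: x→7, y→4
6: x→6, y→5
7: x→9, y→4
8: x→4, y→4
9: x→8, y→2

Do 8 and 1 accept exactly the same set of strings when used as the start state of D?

Yes

All states are reachable from the start state.
Start with accepting vs non-accepting: {3,4,6,9} | {1,2,5,7,8}.
On input x, block {3,4,6,9} splits into {3,6} and {4,9}.
On input x, block {1,2,5,7,8} splits into {1,2,7,8} and {5}.
Refine {1,2,7,8} on symbol y: members go to different blocks, giving {1,7,8} and {2}.
Stable partition: {3,6} | {1,7,8} | {4,9} | {5} | {2} — 5 equivalence classes.
8 and 1 lie in the same block of the stable partition, so they are equivalent — no string distinguishes them.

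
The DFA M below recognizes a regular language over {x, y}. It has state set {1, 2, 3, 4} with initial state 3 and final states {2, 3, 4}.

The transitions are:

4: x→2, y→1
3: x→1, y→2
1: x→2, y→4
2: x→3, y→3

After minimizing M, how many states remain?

4

P0 = {2,3,4} | {1}.
Split {2,3,4} by δ(·,x) → {2,4} and {3}.
Refine {2,4} on symbol x: members go to different blocks, giving {2} and {4}.
The partition is now stable with 4 blocks: {2} | {1} | {3} | {4}.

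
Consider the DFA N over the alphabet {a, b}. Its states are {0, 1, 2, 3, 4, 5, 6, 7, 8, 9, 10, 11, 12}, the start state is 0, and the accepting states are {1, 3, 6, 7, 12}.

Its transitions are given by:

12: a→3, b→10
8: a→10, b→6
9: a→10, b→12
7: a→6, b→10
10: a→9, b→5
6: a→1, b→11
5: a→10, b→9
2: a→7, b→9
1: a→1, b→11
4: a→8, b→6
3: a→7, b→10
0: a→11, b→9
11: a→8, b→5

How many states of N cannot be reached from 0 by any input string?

BFS from 0 reaches {0, 1, 3, 5, 6, 7, 8, 9, 10, 11, 12}; the 2 state(s) 2, 4 are never visited.

2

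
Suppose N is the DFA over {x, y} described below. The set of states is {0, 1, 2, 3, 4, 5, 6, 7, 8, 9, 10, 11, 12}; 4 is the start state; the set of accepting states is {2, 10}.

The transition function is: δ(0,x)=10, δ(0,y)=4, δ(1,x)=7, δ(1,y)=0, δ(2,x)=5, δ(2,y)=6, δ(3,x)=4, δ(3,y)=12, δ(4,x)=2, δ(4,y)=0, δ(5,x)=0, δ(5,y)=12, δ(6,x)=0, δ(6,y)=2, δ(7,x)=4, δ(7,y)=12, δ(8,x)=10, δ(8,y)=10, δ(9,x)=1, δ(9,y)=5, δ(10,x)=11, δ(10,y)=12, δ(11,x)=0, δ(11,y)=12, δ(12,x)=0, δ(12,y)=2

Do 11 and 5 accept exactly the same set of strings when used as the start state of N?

Reachable states from the start: {0,2,4,5,6,10,11,12}. Unreachable: {1,3,7,8,9} — drop them.
Start with accepting vs non-accepting: {2,10} | {0,4,5,6,11,12}.
On input x, block {0,4,5,6,11,12} splits into {5,6,11,12} and {0,4}.
Refine {5,6,11,12} on symbol y: members go to different blocks, giving {5,11} and {6,12}.
Stable partition: {2,10} | {5,11} | {0,4} | {6,12} — 4 equivalence classes.
11 and 5 lie in the same block of the stable partition, so they are equivalent — no string distinguishes them.

Yes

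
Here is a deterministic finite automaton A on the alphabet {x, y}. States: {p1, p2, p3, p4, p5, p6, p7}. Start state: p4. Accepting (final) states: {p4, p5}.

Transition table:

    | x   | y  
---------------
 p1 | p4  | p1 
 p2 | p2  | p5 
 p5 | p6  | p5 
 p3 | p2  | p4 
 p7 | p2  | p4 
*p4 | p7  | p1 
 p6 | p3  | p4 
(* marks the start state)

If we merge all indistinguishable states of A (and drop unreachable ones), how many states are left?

All states are reachable from the start state.
Start with accepting vs non-accepting: {p4,p5} | {p1,p2,p3,p6,p7}.
Refine {p4,p5} on symbol y: members go to different blocks, giving {p4} and {p5}.
Split {p1,p2,p3,p6,p7} by δ(·,x) → {p2,p3,p6,p7} and {p1}.
Split {p2,p3,p6,p7} by δ(·,y) → {p3,p6,p7} and {p2}.
Split {p3,p6,p7} by δ(·,x) → {p3,p7} and {p6}.
Stable partition: {p4} | {p3,p7} | {p5} | {p1} | {p2} | {p6} — 6 equivalence classes.

6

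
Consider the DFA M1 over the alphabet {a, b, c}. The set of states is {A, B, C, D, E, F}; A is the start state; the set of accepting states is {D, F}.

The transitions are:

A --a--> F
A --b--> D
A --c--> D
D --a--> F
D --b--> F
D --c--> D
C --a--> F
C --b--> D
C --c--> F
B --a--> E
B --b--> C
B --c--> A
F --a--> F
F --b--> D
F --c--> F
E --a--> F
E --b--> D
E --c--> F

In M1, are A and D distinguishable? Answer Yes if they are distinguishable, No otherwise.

Yes

States {B,C,E} cannot be reached from the start state, so discard them.
P0 = {D,F} | {A}.
No further refinement is possible. Final partition (2 blocks): {D,F} | {A}.
A and D end up in different blocks, so they are distinguishable. For instance, the string 'ε' is accepted from only D.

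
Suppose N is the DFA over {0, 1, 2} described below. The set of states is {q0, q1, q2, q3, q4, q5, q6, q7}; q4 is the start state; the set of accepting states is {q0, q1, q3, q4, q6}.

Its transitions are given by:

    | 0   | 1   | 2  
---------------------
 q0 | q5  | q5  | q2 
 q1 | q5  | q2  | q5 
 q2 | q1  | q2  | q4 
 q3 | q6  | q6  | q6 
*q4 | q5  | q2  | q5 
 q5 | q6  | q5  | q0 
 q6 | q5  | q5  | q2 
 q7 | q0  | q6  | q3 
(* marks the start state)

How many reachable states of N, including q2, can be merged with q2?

First remove the unreachable states {q3,q7}; 6 states remain.
Start with accepting vs non-accepting: {q0,q1,q4,q6} | {q2,q5}.
No further refinement is possible. Final partition (2 blocks): {q0,q1,q4,q6} | {q2,q5}.
State q2 belongs to the block {q2,q5}, which has 2 states.

2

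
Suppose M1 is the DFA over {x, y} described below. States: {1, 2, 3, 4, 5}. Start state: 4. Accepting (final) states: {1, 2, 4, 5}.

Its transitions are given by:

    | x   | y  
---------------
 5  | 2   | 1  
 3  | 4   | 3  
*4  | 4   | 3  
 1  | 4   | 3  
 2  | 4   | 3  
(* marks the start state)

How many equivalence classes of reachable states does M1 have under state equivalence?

2

States {1,2,5} cannot be reached from the start state, so discard them.
Initial partition by acceptance: {4} | {3}.
The partition is now stable with 2 blocks: {4} | {3}.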